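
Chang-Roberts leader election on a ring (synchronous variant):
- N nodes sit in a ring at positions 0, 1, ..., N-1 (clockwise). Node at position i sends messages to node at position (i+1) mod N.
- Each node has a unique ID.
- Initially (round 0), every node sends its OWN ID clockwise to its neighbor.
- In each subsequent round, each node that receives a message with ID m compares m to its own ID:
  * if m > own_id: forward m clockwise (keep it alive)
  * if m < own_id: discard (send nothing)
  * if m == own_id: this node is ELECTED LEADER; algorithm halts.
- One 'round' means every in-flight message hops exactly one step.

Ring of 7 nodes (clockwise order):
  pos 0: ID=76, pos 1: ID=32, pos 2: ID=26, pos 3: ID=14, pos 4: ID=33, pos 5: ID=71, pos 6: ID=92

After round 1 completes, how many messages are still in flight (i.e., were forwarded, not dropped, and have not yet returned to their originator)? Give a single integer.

Answer: 4

Derivation:
Round 1: pos1(id32) recv 76: fwd; pos2(id26) recv 32: fwd; pos3(id14) recv 26: fwd; pos4(id33) recv 14: drop; pos5(id71) recv 33: drop; pos6(id92) recv 71: drop; pos0(id76) recv 92: fwd
After round 1: 4 messages still in flight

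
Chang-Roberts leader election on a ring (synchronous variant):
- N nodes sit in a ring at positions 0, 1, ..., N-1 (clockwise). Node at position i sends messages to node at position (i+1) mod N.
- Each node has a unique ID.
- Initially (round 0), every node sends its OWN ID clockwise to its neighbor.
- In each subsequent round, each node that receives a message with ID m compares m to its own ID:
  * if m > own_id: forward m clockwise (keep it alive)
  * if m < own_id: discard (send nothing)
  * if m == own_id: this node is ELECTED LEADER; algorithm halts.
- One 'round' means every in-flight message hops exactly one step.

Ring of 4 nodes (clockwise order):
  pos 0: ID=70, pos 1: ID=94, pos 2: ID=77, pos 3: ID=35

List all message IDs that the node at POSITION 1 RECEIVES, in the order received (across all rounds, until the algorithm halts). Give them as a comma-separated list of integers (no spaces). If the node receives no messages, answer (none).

Round 1: pos1(id94) recv 70: drop; pos2(id77) recv 94: fwd; pos3(id35) recv 77: fwd; pos0(id70) recv 35: drop
Round 2: pos3(id35) recv 94: fwd; pos0(id70) recv 77: fwd
Round 3: pos0(id70) recv 94: fwd; pos1(id94) recv 77: drop
Round 4: pos1(id94) recv 94: ELECTED

Answer: 70,77,94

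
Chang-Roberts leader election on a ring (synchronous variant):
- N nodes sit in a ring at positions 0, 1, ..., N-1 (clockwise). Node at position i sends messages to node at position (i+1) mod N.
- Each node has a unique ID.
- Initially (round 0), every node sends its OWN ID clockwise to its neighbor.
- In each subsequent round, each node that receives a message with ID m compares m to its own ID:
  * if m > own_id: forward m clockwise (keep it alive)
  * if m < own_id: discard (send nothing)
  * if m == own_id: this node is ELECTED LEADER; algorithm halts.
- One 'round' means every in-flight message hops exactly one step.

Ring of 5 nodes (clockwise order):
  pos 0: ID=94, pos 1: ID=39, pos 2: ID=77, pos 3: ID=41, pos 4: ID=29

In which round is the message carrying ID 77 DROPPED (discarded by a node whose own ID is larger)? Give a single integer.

Round 1: pos1(id39) recv 94: fwd; pos2(id77) recv 39: drop; pos3(id41) recv 77: fwd; pos4(id29) recv 41: fwd; pos0(id94) recv 29: drop
Round 2: pos2(id77) recv 94: fwd; pos4(id29) recv 77: fwd; pos0(id94) recv 41: drop
Round 3: pos3(id41) recv 94: fwd; pos0(id94) recv 77: drop
Round 4: pos4(id29) recv 94: fwd
Round 5: pos0(id94) recv 94: ELECTED
Message ID 77 originates at pos 2; dropped at pos 0 in round 3

Answer: 3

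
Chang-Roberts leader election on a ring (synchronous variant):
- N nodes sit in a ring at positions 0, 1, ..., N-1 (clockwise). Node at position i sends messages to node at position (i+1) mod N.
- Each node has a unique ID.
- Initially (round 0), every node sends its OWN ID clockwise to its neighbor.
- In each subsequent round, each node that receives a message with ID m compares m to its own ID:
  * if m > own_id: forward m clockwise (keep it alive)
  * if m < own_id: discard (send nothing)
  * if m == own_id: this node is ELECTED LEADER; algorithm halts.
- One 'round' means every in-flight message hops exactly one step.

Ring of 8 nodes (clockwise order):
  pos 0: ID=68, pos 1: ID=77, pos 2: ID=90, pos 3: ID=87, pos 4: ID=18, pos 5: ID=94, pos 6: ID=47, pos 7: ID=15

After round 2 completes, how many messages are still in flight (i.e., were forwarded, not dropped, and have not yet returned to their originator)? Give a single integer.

Answer: 2

Derivation:
Round 1: pos1(id77) recv 68: drop; pos2(id90) recv 77: drop; pos3(id87) recv 90: fwd; pos4(id18) recv 87: fwd; pos5(id94) recv 18: drop; pos6(id47) recv 94: fwd; pos7(id15) recv 47: fwd; pos0(id68) recv 15: drop
Round 2: pos4(id18) recv 90: fwd; pos5(id94) recv 87: drop; pos7(id15) recv 94: fwd; pos0(id68) recv 47: drop
After round 2: 2 messages still in flight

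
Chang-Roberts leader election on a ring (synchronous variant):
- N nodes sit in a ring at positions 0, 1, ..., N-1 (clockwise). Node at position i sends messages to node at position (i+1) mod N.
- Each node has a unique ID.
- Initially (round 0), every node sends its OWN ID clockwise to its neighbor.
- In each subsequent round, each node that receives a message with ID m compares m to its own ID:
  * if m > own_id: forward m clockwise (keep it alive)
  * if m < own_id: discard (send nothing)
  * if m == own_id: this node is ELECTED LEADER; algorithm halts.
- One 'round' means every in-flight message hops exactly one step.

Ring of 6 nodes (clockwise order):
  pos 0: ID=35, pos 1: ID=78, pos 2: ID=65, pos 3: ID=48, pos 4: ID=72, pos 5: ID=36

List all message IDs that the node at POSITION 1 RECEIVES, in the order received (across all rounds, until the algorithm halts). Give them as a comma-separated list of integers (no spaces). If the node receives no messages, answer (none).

Round 1: pos1(id78) recv 35: drop; pos2(id65) recv 78: fwd; pos3(id48) recv 65: fwd; pos4(id72) recv 48: drop; pos5(id36) recv 72: fwd; pos0(id35) recv 36: fwd
Round 2: pos3(id48) recv 78: fwd; pos4(id72) recv 65: drop; pos0(id35) recv 72: fwd; pos1(id78) recv 36: drop
Round 3: pos4(id72) recv 78: fwd; pos1(id78) recv 72: drop
Round 4: pos5(id36) recv 78: fwd
Round 5: pos0(id35) recv 78: fwd
Round 6: pos1(id78) recv 78: ELECTED

Answer: 35,36,72,78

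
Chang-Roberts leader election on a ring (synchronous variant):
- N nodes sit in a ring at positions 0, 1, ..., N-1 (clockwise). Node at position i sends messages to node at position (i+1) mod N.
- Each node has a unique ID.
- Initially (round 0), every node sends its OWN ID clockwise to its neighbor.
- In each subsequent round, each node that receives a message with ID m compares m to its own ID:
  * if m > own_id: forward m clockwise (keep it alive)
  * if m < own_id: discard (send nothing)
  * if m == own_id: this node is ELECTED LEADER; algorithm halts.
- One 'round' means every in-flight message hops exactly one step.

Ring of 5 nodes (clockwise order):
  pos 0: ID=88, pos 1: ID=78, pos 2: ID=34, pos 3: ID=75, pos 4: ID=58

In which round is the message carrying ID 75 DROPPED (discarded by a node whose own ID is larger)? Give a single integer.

Answer: 2

Derivation:
Round 1: pos1(id78) recv 88: fwd; pos2(id34) recv 78: fwd; pos3(id75) recv 34: drop; pos4(id58) recv 75: fwd; pos0(id88) recv 58: drop
Round 2: pos2(id34) recv 88: fwd; pos3(id75) recv 78: fwd; pos0(id88) recv 75: drop
Round 3: pos3(id75) recv 88: fwd; pos4(id58) recv 78: fwd
Round 4: pos4(id58) recv 88: fwd; pos0(id88) recv 78: drop
Round 5: pos0(id88) recv 88: ELECTED
Message ID 75 originates at pos 3; dropped at pos 0 in round 2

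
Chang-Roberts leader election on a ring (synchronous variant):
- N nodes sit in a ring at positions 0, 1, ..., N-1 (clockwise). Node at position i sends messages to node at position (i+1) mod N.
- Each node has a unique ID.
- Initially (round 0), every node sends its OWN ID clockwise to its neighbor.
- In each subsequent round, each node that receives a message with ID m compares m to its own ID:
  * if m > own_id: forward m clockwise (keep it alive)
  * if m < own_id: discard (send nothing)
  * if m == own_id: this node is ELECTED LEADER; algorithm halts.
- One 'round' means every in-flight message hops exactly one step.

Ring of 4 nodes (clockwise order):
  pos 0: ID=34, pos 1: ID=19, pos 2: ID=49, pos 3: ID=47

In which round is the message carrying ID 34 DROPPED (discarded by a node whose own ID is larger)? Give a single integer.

Round 1: pos1(id19) recv 34: fwd; pos2(id49) recv 19: drop; pos3(id47) recv 49: fwd; pos0(id34) recv 47: fwd
Round 2: pos2(id49) recv 34: drop; pos0(id34) recv 49: fwd; pos1(id19) recv 47: fwd
Round 3: pos1(id19) recv 49: fwd; pos2(id49) recv 47: drop
Round 4: pos2(id49) recv 49: ELECTED
Message ID 34 originates at pos 0; dropped at pos 2 in round 2

Answer: 2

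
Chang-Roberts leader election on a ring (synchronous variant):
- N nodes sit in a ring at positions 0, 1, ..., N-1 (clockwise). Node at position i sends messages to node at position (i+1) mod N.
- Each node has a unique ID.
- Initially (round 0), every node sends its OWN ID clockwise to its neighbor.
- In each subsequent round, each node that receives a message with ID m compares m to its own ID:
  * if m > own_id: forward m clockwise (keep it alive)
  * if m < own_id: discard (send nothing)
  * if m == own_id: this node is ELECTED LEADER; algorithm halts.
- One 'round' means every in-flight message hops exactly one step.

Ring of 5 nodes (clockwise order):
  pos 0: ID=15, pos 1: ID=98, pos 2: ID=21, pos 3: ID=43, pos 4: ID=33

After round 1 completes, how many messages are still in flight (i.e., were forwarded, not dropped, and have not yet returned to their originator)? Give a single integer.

Answer: 3

Derivation:
Round 1: pos1(id98) recv 15: drop; pos2(id21) recv 98: fwd; pos3(id43) recv 21: drop; pos4(id33) recv 43: fwd; pos0(id15) recv 33: fwd
After round 1: 3 messages still in flight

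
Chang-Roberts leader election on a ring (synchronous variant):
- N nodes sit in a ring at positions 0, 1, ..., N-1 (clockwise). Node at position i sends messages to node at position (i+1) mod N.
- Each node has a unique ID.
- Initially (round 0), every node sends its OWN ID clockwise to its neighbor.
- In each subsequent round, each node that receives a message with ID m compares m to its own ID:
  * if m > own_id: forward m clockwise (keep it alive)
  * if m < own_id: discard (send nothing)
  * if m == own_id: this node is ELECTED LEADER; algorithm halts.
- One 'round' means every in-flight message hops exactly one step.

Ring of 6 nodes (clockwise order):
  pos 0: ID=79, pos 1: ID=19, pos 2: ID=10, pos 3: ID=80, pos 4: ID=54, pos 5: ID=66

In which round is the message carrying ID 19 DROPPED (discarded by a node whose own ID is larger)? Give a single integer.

Round 1: pos1(id19) recv 79: fwd; pos2(id10) recv 19: fwd; pos3(id80) recv 10: drop; pos4(id54) recv 80: fwd; pos5(id66) recv 54: drop; pos0(id79) recv 66: drop
Round 2: pos2(id10) recv 79: fwd; pos3(id80) recv 19: drop; pos5(id66) recv 80: fwd
Round 3: pos3(id80) recv 79: drop; pos0(id79) recv 80: fwd
Round 4: pos1(id19) recv 80: fwd
Round 5: pos2(id10) recv 80: fwd
Round 6: pos3(id80) recv 80: ELECTED
Message ID 19 originates at pos 1; dropped at pos 3 in round 2

Answer: 2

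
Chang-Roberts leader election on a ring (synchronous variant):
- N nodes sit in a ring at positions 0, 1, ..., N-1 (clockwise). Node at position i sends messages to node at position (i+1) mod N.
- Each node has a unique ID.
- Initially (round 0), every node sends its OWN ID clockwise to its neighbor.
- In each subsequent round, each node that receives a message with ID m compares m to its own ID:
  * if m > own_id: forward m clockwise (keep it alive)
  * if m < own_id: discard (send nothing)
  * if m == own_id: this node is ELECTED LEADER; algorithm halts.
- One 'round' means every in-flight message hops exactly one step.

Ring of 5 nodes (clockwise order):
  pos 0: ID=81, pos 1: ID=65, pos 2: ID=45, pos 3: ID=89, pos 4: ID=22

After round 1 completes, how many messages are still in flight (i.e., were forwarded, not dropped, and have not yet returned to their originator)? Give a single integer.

Answer: 3

Derivation:
Round 1: pos1(id65) recv 81: fwd; pos2(id45) recv 65: fwd; pos3(id89) recv 45: drop; pos4(id22) recv 89: fwd; pos0(id81) recv 22: drop
After round 1: 3 messages still in flight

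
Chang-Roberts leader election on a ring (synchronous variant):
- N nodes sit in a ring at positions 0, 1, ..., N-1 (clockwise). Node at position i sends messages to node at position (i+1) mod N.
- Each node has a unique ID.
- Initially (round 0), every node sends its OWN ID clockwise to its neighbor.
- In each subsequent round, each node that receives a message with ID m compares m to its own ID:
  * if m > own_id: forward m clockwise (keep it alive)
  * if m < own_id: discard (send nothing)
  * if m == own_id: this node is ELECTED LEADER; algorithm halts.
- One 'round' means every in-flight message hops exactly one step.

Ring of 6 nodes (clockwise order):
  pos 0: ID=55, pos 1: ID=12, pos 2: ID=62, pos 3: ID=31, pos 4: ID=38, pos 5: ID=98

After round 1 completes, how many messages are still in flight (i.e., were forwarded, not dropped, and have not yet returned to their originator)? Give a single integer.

Round 1: pos1(id12) recv 55: fwd; pos2(id62) recv 12: drop; pos3(id31) recv 62: fwd; pos4(id38) recv 31: drop; pos5(id98) recv 38: drop; pos0(id55) recv 98: fwd
After round 1: 3 messages still in flight

Answer: 3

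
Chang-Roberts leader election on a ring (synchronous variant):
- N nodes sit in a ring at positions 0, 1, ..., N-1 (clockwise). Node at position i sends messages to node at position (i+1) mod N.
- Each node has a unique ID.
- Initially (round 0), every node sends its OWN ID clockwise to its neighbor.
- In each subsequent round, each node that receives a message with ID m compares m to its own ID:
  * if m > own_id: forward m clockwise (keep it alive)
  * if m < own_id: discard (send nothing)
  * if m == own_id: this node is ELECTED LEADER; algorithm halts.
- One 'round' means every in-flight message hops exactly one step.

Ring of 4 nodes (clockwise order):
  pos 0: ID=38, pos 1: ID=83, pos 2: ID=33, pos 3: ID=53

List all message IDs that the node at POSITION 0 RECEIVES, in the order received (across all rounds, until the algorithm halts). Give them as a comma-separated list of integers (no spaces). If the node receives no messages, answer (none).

Round 1: pos1(id83) recv 38: drop; pos2(id33) recv 83: fwd; pos3(id53) recv 33: drop; pos0(id38) recv 53: fwd
Round 2: pos3(id53) recv 83: fwd; pos1(id83) recv 53: drop
Round 3: pos0(id38) recv 83: fwd
Round 4: pos1(id83) recv 83: ELECTED

Answer: 53,83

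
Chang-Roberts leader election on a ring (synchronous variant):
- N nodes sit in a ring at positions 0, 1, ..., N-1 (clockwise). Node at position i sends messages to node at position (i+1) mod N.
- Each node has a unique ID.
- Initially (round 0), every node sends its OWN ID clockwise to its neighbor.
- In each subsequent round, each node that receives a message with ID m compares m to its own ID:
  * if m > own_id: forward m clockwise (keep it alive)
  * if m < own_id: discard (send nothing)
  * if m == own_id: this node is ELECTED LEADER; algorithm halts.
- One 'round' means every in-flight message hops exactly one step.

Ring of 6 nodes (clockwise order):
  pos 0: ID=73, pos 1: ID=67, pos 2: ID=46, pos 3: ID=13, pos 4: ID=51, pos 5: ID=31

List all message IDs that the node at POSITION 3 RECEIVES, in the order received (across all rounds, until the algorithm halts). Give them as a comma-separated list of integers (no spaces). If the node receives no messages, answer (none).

Round 1: pos1(id67) recv 73: fwd; pos2(id46) recv 67: fwd; pos3(id13) recv 46: fwd; pos4(id51) recv 13: drop; pos5(id31) recv 51: fwd; pos0(id73) recv 31: drop
Round 2: pos2(id46) recv 73: fwd; pos3(id13) recv 67: fwd; pos4(id51) recv 46: drop; pos0(id73) recv 51: drop
Round 3: pos3(id13) recv 73: fwd; pos4(id51) recv 67: fwd
Round 4: pos4(id51) recv 73: fwd; pos5(id31) recv 67: fwd
Round 5: pos5(id31) recv 73: fwd; pos0(id73) recv 67: drop
Round 6: pos0(id73) recv 73: ELECTED

Answer: 46,67,73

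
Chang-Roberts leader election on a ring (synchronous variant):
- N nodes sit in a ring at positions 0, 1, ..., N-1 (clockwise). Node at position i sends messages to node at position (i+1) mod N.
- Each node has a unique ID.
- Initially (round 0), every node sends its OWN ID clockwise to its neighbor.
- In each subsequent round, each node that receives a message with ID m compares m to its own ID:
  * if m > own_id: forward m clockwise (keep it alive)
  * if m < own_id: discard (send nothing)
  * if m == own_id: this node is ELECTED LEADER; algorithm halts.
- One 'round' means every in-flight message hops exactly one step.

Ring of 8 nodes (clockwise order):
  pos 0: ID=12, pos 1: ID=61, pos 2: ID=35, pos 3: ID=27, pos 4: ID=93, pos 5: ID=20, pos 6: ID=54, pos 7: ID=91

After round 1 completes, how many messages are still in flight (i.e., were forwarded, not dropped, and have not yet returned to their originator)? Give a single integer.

Round 1: pos1(id61) recv 12: drop; pos2(id35) recv 61: fwd; pos3(id27) recv 35: fwd; pos4(id93) recv 27: drop; pos5(id20) recv 93: fwd; pos6(id54) recv 20: drop; pos7(id91) recv 54: drop; pos0(id12) recv 91: fwd
After round 1: 4 messages still in flight

Answer: 4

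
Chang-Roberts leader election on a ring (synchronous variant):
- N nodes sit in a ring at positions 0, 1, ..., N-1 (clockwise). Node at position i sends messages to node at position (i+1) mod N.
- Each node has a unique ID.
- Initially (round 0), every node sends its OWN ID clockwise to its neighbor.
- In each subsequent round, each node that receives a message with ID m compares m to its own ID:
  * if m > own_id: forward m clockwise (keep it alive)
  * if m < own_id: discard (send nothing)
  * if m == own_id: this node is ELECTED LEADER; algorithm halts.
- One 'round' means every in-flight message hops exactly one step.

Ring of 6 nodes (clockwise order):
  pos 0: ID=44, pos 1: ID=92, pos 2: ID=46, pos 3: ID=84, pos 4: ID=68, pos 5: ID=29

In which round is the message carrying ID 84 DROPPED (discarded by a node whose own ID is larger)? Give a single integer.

Answer: 4

Derivation:
Round 1: pos1(id92) recv 44: drop; pos2(id46) recv 92: fwd; pos3(id84) recv 46: drop; pos4(id68) recv 84: fwd; pos5(id29) recv 68: fwd; pos0(id44) recv 29: drop
Round 2: pos3(id84) recv 92: fwd; pos5(id29) recv 84: fwd; pos0(id44) recv 68: fwd
Round 3: pos4(id68) recv 92: fwd; pos0(id44) recv 84: fwd; pos1(id92) recv 68: drop
Round 4: pos5(id29) recv 92: fwd; pos1(id92) recv 84: drop
Round 5: pos0(id44) recv 92: fwd
Round 6: pos1(id92) recv 92: ELECTED
Message ID 84 originates at pos 3; dropped at pos 1 in round 4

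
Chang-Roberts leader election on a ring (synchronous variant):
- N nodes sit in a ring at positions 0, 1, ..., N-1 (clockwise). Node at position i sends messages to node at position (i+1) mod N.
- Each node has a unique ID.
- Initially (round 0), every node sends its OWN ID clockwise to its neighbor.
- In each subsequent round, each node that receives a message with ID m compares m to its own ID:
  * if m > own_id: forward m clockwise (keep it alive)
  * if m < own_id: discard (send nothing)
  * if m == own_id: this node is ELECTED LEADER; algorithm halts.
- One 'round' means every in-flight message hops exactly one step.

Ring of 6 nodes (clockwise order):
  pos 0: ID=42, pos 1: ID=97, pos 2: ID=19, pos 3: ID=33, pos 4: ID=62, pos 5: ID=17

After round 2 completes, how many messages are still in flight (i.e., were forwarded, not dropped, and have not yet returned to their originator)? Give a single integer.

Answer: 2

Derivation:
Round 1: pos1(id97) recv 42: drop; pos2(id19) recv 97: fwd; pos3(id33) recv 19: drop; pos4(id62) recv 33: drop; pos5(id17) recv 62: fwd; pos0(id42) recv 17: drop
Round 2: pos3(id33) recv 97: fwd; pos0(id42) recv 62: fwd
After round 2: 2 messages still in flight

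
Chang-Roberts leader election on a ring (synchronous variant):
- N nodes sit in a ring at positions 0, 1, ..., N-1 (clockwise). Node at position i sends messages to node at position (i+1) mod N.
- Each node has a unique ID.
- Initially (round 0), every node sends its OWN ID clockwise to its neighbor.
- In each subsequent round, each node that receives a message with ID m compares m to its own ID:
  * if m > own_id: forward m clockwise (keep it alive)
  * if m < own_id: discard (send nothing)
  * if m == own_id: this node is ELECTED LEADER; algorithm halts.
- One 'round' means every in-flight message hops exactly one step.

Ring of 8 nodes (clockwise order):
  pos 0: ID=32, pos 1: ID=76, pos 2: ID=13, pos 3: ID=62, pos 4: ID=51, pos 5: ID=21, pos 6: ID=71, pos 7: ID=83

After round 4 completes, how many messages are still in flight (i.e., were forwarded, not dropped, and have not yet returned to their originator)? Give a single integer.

Answer: 2

Derivation:
Round 1: pos1(id76) recv 32: drop; pos2(id13) recv 76: fwd; pos3(id62) recv 13: drop; pos4(id51) recv 62: fwd; pos5(id21) recv 51: fwd; pos6(id71) recv 21: drop; pos7(id83) recv 71: drop; pos0(id32) recv 83: fwd
Round 2: pos3(id62) recv 76: fwd; pos5(id21) recv 62: fwd; pos6(id71) recv 51: drop; pos1(id76) recv 83: fwd
Round 3: pos4(id51) recv 76: fwd; pos6(id71) recv 62: drop; pos2(id13) recv 83: fwd
Round 4: pos5(id21) recv 76: fwd; pos3(id62) recv 83: fwd
After round 4: 2 messages still in flight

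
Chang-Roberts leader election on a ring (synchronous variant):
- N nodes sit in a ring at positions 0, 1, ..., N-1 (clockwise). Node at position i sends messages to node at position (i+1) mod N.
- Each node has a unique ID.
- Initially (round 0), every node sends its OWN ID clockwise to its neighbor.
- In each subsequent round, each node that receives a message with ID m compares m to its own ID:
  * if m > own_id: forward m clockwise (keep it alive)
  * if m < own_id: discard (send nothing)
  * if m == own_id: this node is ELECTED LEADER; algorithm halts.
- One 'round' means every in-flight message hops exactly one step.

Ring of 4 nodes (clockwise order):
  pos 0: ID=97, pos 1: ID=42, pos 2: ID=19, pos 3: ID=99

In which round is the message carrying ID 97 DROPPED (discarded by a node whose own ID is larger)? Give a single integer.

Answer: 3

Derivation:
Round 1: pos1(id42) recv 97: fwd; pos2(id19) recv 42: fwd; pos3(id99) recv 19: drop; pos0(id97) recv 99: fwd
Round 2: pos2(id19) recv 97: fwd; pos3(id99) recv 42: drop; pos1(id42) recv 99: fwd
Round 3: pos3(id99) recv 97: drop; pos2(id19) recv 99: fwd
Round 4: pos3(id99) recv 99: ELECTED
Message ID 97 originates at pos 0; dropped at pos 3 in round 3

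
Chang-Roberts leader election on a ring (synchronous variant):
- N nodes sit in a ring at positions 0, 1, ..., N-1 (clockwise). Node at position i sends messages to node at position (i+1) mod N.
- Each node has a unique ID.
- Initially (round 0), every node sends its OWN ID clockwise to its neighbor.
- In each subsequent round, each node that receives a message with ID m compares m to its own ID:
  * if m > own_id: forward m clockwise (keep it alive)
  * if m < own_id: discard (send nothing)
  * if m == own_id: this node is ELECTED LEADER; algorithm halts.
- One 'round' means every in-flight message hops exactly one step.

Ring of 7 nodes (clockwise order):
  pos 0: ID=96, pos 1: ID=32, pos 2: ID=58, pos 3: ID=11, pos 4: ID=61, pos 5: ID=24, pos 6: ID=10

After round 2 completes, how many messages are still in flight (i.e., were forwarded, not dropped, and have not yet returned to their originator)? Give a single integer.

Answer: 2

Derivation:
Round 1: pos1(id32) recv 96: fwd; pos2(id58) recv 32: drop; pos3(id11) recv 58: fwd; pos4(id61) recv 11: drop; pos5(id24) recv 61: fwd; pos6(id10) recv 24: fwd; pos0(id96) recv 10: drop
Round 2: pos2(id58) recv 96: fwd; pos4(id61) recv 58: drop; pos6(id10) recv 61: fwd; pos0(id96) recv 24: drop
After round 2: 2 messages still in flight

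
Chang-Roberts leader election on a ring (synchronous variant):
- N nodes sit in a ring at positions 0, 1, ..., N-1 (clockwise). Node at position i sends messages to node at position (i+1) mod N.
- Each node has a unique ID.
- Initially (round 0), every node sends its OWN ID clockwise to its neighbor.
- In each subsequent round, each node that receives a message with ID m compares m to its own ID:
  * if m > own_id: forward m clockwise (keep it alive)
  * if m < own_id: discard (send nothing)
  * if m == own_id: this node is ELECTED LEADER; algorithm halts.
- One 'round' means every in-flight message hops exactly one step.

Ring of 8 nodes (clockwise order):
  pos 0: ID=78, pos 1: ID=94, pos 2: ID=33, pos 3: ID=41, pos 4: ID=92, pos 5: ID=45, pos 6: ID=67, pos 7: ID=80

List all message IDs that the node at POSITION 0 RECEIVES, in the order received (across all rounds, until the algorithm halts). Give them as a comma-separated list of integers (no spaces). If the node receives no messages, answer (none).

Answer: 80,92,94

Derivation:
Round 1: pos1(id94) recv 78: drop; pos2(id33) recv 94: fwd; pos3(id41) recv 33: drop; pos4(id92) recv 41: drop; pos5(id45) recv 92: fwd; pos6(id67) recv 45: drop; pos7(id80) recv 67: drop; pos0(id78) recv 80: fwd
Round 2: pos3(id41) recv 94: fwd; pos6(id67) recv 92: fwd; pos1(id94) recv 80: drop
Round 3: pos4(id92) recv 94: fwd; pos7(id80) recv 92: fwd
Round 4: pos5(id45) recv 94: fwd; pos0(id78) recv 92: fwd
Round 5: pos6(id67) recv 94: fwd; pos1(id94) recv 92: drop
Round 6: pos7(id80) recv 94: fwd
Round 7: pos0(id78) recv 94: fwd
Round 8: pos1(id94) recv 94: ELECTED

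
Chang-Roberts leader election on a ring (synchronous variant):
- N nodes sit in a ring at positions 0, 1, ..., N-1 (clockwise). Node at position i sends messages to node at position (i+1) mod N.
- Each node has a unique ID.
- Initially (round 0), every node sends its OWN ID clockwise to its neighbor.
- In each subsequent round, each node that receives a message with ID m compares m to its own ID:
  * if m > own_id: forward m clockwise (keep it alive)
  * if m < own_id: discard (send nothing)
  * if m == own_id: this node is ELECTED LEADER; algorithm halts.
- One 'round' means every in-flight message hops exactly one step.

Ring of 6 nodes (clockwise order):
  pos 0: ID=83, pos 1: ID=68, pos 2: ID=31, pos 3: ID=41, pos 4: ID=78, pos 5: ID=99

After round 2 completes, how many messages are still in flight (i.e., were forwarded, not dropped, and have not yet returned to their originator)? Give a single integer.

Answer: 3

Derivation:
Round 1: pos1(id68) recv 83: fwd; pos2(id31) recv 68: fwd; pos3(id41) recv 31: drop; pos4(id78) recv 41: drop; pos5(id99) recv 78: drop; pos0(id83) recv 99: fwd
Round 2: pos2(id31) recv 83: fwd; pos3(id41) recv 68: fwd; pos1(id68) recv 99: fwd
After round 2: 3 messages still in flight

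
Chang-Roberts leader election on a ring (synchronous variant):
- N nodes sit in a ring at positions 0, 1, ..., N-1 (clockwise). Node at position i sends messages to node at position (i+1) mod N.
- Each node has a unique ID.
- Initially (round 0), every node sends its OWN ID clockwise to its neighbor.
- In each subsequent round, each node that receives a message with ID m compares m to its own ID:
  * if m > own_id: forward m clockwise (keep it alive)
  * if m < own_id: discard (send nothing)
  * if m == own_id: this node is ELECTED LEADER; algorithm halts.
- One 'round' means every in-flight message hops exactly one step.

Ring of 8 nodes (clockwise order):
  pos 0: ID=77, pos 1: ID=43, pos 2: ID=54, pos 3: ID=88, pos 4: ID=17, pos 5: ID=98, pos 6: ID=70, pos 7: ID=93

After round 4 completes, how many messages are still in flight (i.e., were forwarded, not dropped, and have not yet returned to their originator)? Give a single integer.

Answer: 2

Derivation:
Round 1: pos1(id43) recv 77: fwd; pos2(id54) recv 43: drop; pos3(id88) recv 54: drop; pos4(id17) recv 88: fwd; pos5(id98) recv 17: drop; pos6(id70) recv 98: fwd; pos7(id93) recv 70: drop; pos0(id77) recv 93: fwd
Round 2: pos2(id54) recv 77: fwd; pos5(id98) recv 88: drop; pos7(id93) recv 98: fwd; pos1(id43) recv 93: fwd
Round 3: pos3(id88) recv 77: drop; pos0(id77) recv 98: fwd; pos2(id54) recv 93: fwd
Round 4: pos1(id43) recv 98: fwd; pos3(id88) recv 93: fwd
After round 4: 2 messages still in flight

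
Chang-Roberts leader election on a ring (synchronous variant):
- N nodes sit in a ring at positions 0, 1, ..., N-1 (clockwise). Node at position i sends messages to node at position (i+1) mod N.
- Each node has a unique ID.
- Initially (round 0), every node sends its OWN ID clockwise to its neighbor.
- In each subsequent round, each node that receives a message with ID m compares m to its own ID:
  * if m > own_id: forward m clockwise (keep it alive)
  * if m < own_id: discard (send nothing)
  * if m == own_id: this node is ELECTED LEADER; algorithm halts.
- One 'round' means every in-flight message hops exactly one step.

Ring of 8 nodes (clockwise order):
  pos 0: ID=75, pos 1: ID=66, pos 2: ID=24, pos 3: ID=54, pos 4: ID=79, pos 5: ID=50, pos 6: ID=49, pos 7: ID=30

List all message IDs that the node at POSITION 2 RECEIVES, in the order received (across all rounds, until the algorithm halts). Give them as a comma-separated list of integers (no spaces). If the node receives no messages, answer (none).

Round 1: pos1(id66) recv 75: fwd; pos2(id24) recv 66: fwd; pos3(id54) recv 24: drop; pos4(id79) recv 54: drop; pos5(id50) recv 79: fwd; pos6(id49) recv 50: fwd; pos7(id30) recv 49: fwd; pos0(id75) recv 30: drop
Round 2: pos2(id24) recv 75: fwd; pos3(id54) recv 66: fwd; pos6(id49) recv 79: fwd; pos7(id30) recv 50: fwd; pos0(id75) recv 49: drop
Round 3: pos3(id54) recv 75: fwd; pos4(id79) recv 66: drop; pos7(id30) recv 79: fwd; pos0(id75) recv 50: drop
Round 4: pos4(id79) recv 75: drop; pos0(id75) recv 79: fwd
Round 5: pos1(id66) recv 79: fwd
Round 6: pos2(id24) recv 79: fwd
Round 7: pos3(id54) recv 79: fwd
Round 8: pos4(id79) recv 79: ELECTED

Answer: 66,75,79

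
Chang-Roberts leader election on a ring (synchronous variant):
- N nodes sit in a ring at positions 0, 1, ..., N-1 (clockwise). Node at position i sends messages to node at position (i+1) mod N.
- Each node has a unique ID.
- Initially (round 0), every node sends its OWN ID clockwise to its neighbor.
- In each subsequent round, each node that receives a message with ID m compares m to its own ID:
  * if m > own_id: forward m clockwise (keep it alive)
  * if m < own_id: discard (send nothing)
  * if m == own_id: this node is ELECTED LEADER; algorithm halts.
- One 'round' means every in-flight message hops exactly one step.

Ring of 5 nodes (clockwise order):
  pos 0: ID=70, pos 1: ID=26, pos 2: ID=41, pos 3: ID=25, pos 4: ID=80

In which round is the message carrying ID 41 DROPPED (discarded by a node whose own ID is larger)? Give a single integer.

Answer: 2

Derivation:
Round 1: pos1(id26) recv 70: fwd; pos2(id41) recv 26: drop; pos3(id25) recv 41: fwd; pos4(id80) recv 25: drop; pos0(id70) recv 80: fwd
Round 2: pos2(id41) recv 70: fwd; pos4(id80) recv 41: drop; pos1(id26) recv 80: fwd
Round 3: pos3(id25) recv 70: fwd; pos2(id41) recv 80: fwd
Round 4: pos4(id80) recv 70: drop; pos3(id25) recv 80: fwd
Round 5: pos4(id80) recv 80: ELECTED
Message ID 41 originates at pos 2; dropped at pos 4 in round 2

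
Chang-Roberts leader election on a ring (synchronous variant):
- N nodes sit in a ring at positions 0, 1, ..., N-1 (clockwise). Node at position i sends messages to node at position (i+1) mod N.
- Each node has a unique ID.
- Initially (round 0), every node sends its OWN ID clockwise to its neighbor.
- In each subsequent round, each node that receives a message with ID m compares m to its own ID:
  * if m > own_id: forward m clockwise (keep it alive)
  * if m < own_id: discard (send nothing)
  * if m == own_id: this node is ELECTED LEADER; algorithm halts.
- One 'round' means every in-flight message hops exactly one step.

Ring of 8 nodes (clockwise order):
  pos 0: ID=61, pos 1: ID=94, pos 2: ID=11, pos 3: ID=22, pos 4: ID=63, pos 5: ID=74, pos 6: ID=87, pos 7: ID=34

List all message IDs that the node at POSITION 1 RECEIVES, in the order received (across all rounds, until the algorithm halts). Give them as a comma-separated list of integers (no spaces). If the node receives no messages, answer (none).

Answer: 61,87,94

Derivation:
Round 1: pos1(id94) recv 61: drop; pos2(id11) recv 94: fwd; pos3(id22) recv 11: drop; pos4(id63) recv 22: drop; pos5(id74) recv 63: drop; pos6(id87) recv 74: drop; pos7(id34) recv 87: fwd; pos0(id61) recv 34: drop
Round 2: pos3(id22) recv 94: fwd; pos0(id61) recv 87: fwd
Round 3: pos4(id63) recv 94: fwd; pos1(id94) recv 87: drop
Round 4: pos5(id74) recv 94: fwd
Round 5: pos6(id87) recv 94: fwd
Round 6: pos7(id34) recv 94: fwd
Round 7: pos0(id61) recv 94: fwd
Round 8: pos1(id94) recv 94: ELECTED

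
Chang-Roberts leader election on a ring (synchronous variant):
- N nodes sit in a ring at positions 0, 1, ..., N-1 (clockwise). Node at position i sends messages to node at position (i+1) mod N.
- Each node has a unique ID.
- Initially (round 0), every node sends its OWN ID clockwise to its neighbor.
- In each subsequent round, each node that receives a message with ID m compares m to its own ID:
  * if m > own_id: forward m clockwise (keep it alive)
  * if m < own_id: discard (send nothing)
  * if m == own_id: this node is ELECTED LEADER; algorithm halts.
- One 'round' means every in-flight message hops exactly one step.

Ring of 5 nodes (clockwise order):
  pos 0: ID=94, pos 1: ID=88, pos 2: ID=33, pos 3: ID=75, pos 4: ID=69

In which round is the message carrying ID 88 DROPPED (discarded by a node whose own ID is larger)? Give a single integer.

Round 1: pos1(id88) recv 94: fwd; pos2(id33) recv 88: fwd; pos3(id75) recv 33: drop; pos4(id69) recv 75: fwd; pos0(id94) recv 69: drop
Round 2: pos2(id33) recv 94: fwd; pos3(id75) recv 88: fwd; pos0(id94) recv 75: drop
Round 3: pos3(id75) recv 94: fwd; pos4(id69) recv 88: fwd
Round 4: pos4(id69) recv 94: fwd; pos0(id94) recv 88: drop
Round 5: pos0(id94) recv 94: ELECTED
Message ID 88 originates at pos 1; dropped at pos 0 in round 4

Answer: 4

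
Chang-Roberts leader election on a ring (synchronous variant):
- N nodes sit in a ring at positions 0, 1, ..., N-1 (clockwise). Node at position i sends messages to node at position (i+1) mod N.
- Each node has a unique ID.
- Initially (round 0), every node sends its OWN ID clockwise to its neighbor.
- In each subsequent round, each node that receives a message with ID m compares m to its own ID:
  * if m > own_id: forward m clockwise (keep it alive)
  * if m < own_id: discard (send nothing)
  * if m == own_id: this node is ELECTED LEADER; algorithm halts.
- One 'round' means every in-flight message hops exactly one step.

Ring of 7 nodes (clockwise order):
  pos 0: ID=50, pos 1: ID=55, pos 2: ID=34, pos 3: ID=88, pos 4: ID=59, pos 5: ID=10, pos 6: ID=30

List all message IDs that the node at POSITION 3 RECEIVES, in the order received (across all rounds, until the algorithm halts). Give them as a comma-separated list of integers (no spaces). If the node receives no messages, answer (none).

Round 1: pos1(id55) recv 50: drop; pos2(id34) recv 55: fwd; pos3(id88) recv 34: drop; pos4(id59) recv 88: fwd; pos5(id10) recv 59: fwd; pos6(id30) recv 10: drop; pos0(id50) recv 30: drop
Round 2: pos3(id88) recv 55: drop; pos5(id10) recv 88: fwd; pos6(id30) recv 59: fwd
Round 3: pos6(id30) recv 88: fwd; pos0(id50) recv 59: fwd
Round 4: pos0(id50) recv 88: fwd; pos1(id55) recv 59: fwd
Round 5: pos1(id55) recv 88: fwd; pos2(id34) recv 59: fwd
Round 6: pos2(id34) recv 88: fwd; pos3(id88) recv 59: drop
Round 7: pos3(id88) recv 88: ELECTED

Answer: 34,55,59,88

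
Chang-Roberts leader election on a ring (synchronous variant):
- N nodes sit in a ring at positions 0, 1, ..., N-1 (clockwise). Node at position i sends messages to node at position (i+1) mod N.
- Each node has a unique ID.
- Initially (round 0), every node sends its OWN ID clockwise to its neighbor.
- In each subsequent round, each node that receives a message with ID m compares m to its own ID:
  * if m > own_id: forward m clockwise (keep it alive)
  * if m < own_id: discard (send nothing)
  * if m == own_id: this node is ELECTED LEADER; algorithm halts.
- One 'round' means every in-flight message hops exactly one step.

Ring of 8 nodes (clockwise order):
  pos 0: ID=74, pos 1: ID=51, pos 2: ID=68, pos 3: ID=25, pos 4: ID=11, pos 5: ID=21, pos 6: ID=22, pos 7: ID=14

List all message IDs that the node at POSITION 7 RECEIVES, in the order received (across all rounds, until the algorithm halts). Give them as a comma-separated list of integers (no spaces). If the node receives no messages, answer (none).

Round 1: pos1(id51) recv 74: fwd; pos2(id68) recv 51: drop; pos3(id25) recv 68: fwd; pos4(id11) recv 25: fwd; pos5(id21) recv 11: drop; pos6(id22) recv 21: drop; pos7(id14) recv 22: fwd; pos0(id74) recv 14: drop
Round 2: pos2(id68) recv 74: fwd; pos4(id11) recv 68: fwd; pos5(id21) recv 25: fwd; pos0(id74) recv 22: drop
Round 3: pos3(id25) recv 74: fwd; pos5(id21) recv 68: fwd; pos6(id22) recv 25: fwd
Round 4: pos4(id11) recv 74: fwd; pos6(id22) recv 68: fwd; pos7(id14) recv 25: fwd
Round 5: pos5(id21) recv 74: fwd; pos7(id14) recv 68: fwd; pos0(id74) recv 25: drop
Round 6: pos6(id22) recv 74: fwd; pos0(id74) recv 68: drop
Round 7: pos7(id14) recv 74: fwd
Round 8: pos0(id74) recv 74: ELECTED

Answer: 22,25,68,74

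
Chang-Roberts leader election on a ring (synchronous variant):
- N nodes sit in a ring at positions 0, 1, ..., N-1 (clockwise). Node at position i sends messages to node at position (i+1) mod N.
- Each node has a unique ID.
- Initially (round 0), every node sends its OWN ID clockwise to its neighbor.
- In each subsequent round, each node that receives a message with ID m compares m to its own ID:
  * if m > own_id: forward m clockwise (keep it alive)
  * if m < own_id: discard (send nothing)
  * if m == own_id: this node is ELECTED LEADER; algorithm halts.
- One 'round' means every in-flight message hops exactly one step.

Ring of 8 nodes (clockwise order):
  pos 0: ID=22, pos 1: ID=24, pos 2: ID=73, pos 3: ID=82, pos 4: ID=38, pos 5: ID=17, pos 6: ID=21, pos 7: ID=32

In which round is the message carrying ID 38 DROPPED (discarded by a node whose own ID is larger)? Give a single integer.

Answer: 6

Derivation:
Round 1: pos1(id24) recv 22: drop; pos2(id73) recv 24: drop; pos3(id82) recv 73: drop; pos4(id38) recv 82: fwd; pos5(id17) recv 38: fwd; pos6(id21) recv 17: drop; pos7(id32) recv 21: drop; pos0(id22) recv 32: fwd
Round 2: pos5(id17) recv 82: fwd; pos6(id21) recv 38: fwd; pos1(id24) recv 32: fwd
Round 3: pos6(id21) recv 82: fwd; pos7(id32) recv 38: fwd; pos2(id73) recv 32: drop
Round 4: pos7(id32) recv 82: fwd; pos0(id22) recv 38: fwd
Round 5: pos0(id22) recv 82: fwd; pos1(id24) recv 38: fwd
Round 6: pos1(id24) recv 82: fwd; pos2(id73) recv 38: drop
Round 7: pos2(id73) recv 82: fwd
Round 8: pos3(id82) recv 82: ELECTED
Message ID 38 originates at pos 4; dropped at pos 2 in round 6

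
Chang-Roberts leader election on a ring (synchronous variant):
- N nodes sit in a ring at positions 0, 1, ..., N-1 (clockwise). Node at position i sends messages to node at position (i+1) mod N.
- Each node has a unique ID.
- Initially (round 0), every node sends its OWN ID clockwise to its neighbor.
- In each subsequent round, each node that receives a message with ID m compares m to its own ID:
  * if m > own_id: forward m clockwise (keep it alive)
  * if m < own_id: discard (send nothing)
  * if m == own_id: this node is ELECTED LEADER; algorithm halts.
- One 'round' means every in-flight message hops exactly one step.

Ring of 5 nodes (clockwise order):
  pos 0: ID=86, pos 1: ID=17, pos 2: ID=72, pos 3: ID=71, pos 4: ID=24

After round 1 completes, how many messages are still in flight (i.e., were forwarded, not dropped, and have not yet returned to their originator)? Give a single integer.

Round 1: pos1(id17) recv 86: fwd; pos2(id72) recv 17: drop; pos3(id71) recv 72: fwd; pos4(id24) recv 71: fwd; pos0(id86) recv 24: drop
After round 1: 3 messages still in flight

Answer: 3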